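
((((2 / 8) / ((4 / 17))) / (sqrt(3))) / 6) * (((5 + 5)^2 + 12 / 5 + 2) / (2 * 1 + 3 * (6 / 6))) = 493 * sqrt(3) / 400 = 2.13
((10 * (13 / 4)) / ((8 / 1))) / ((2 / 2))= 65 / 16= 4.06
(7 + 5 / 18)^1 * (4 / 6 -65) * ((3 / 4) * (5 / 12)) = -126415 / 864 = -146.31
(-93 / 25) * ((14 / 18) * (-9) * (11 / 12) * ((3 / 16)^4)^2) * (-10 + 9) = -15661107 / 429496729600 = -0.00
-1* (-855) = 855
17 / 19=0.89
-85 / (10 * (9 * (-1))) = 17 / 18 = 0.94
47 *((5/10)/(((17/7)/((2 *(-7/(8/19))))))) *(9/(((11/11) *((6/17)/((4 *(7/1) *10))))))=-4594485/2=-2297242.50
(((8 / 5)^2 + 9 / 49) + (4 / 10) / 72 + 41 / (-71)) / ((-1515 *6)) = -6800011 / 28461699000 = -0.00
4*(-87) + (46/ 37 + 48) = -11054/ 37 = -298.76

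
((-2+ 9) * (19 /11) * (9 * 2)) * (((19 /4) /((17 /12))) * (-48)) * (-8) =52399872 /187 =280213.22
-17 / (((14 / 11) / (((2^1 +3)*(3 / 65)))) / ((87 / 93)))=-16269 / 5642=-2.88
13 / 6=2.17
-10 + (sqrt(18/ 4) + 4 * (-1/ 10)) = -52/ 5 + 3 * sqrt(2)/ 2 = -8.28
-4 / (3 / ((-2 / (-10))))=-4 / 15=-0.27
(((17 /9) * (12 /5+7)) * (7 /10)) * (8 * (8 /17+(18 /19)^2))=11049136 /81225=136.03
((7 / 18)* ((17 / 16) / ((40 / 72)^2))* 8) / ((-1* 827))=-1071 / 82700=-0.01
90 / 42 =15 / 7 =2.14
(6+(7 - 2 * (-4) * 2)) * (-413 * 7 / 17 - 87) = -126730 / 17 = -7454.71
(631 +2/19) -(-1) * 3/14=167931/266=631.32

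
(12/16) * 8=6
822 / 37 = 22.22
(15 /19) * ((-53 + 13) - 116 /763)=-459540 /14497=-31.70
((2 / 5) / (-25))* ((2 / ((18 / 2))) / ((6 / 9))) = -2 / 375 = -0.01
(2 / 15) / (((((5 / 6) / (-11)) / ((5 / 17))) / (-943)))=41492 / 85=488.14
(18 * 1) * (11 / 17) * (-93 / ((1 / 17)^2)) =-313038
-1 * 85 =-85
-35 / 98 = -5 / 14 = -0.36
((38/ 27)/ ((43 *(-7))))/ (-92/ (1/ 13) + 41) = 38/ 9386685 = 0.00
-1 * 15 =-15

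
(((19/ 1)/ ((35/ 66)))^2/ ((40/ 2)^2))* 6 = 1179387/ 61250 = 19.26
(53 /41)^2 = 2809 /1681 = 1.67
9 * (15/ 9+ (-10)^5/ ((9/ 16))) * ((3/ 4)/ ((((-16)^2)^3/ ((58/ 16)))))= -139198695/ 536870912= -0.26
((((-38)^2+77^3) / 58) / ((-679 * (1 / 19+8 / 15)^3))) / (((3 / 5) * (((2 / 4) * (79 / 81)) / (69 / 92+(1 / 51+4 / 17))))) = -97801298915653125 / 492666678328076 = -198.51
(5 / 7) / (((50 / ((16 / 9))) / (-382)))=-3056 / 315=-9.70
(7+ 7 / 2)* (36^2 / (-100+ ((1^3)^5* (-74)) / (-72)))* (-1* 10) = 699840 / 509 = 1374.93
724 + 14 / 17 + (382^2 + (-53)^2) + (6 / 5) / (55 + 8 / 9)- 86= 149371.85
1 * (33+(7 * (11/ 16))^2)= 14377/ 256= 56.16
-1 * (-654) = 654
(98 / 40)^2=2401 / 400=6.00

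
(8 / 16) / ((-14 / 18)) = -9 / 14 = -0.64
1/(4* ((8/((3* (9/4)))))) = 27/128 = 0.21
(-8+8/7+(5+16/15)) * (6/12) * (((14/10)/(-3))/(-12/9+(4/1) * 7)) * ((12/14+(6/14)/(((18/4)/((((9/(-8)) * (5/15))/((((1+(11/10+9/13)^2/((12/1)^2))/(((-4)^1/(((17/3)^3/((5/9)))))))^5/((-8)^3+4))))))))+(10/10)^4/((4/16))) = 384960202025119461761355249581194602015641486001415427/11458772855951648478511689830948851308712219994372394000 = 0.03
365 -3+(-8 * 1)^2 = 426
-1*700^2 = -490000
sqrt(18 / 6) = sqrt(3) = 1.73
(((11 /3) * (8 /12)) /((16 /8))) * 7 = 8.56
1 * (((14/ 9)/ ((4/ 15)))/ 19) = 35/ 114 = 0.31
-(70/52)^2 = -1225/676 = -1.81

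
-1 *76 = -76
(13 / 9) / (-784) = -13 / 7056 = -0.00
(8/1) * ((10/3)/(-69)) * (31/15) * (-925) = 458800/621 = 738.81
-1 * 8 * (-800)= 6400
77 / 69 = 1.12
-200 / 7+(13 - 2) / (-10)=-2077 / 70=-29.67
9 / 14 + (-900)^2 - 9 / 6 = 809999.14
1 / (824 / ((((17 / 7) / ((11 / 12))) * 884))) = 22542 / 7931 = 2.84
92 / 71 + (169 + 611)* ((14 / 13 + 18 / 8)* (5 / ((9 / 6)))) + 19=615591 / 71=8670.30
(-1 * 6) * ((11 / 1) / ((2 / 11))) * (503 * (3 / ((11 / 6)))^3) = -8800488 / 11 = -800044.36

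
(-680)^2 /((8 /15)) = 867000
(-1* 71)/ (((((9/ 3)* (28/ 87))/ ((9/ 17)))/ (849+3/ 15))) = -39341313/ 1190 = -33059.93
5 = 5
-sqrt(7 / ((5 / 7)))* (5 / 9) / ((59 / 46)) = -1.36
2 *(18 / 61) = 0.59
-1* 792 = -792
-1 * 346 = -346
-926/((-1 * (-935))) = -926/935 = -0.99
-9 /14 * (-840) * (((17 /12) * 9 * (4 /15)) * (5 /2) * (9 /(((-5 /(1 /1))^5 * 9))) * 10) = -1836 /125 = -14.69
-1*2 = -2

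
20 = 20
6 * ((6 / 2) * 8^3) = 9216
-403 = -403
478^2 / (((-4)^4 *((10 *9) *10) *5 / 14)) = 399847 / 144000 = 2.78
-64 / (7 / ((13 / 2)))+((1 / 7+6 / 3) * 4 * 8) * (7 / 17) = -3712 / 119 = -31.19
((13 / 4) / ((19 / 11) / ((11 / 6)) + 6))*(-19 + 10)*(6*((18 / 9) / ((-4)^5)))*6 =42471 / 143360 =0.30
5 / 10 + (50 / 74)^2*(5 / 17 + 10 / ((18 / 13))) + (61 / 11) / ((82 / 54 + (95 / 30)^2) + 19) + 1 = 77728198151 / 15201970146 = 5.11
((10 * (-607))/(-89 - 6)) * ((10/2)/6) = 3035/57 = 53.25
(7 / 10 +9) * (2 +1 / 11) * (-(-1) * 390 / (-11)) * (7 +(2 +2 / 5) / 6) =-3219333 / 605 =-5321.21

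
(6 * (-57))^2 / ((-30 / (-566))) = 11033604 / 5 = 2206720.80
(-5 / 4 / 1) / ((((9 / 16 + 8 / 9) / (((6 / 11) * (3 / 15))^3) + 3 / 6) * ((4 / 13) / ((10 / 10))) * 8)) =-15795 / 34787927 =-0.00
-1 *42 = -42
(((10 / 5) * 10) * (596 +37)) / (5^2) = 2532 / 5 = 506.40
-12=-12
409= 409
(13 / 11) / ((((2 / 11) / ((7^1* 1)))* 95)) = 91 / 190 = 0.48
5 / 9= 0.56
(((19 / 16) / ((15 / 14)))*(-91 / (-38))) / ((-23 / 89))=-56693 / 5520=-10.27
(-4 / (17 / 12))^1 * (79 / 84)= -316 / 119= -2.66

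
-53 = -53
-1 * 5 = -5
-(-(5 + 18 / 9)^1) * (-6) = -42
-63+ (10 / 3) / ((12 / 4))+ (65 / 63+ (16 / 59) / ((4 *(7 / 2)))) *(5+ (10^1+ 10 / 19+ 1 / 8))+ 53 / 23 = -560499865 / 12994632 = -43.13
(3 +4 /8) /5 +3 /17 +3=659 /170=3.88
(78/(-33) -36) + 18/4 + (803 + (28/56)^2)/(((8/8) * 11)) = 1723/44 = 39.16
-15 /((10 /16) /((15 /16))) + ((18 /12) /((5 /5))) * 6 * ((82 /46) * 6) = 3393 /46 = 73.76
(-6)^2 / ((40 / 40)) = 36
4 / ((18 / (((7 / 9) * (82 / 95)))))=1148 / 7695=0.15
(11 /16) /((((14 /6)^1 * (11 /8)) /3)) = 9 /14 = 0.64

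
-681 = -681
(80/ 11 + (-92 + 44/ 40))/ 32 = -9199/ 3520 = -2.61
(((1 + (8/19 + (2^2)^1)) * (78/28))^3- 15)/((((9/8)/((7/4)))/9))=48005.72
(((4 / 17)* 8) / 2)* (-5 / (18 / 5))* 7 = -1400 / 153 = -9.15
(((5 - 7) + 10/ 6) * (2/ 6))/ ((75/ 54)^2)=-36/ 625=-0.06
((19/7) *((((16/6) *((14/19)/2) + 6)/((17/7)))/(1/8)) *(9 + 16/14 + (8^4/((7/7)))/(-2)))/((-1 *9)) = 5046640/357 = 14136.25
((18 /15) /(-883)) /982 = -3 /2167765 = -0.00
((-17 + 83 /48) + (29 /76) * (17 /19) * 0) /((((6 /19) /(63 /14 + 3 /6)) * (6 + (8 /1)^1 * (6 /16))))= -69635 /2592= -26.87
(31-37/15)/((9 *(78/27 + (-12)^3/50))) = -1070/10689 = -0.10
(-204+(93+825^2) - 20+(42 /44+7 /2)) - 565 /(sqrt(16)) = 29935717 /44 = 680357.20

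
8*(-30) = -240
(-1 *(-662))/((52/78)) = 993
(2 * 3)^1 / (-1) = -6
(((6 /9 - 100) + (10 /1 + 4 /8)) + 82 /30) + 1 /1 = -85.10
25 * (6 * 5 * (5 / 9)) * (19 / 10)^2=9025 / 6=1504.17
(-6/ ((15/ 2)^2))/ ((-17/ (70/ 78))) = 56/ 9945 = 0.01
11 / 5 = 2.20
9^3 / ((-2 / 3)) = -2187 / 2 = -1093.50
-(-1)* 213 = 213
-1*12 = -12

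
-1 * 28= -28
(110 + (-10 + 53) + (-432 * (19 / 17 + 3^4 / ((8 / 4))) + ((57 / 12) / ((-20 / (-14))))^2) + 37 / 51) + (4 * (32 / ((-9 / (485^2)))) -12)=-823323175183 / 244800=-3363248.26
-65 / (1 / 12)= -780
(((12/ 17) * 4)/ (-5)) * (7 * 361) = -121296/ 85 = -1427.01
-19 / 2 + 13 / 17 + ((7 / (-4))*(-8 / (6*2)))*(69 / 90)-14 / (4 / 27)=-313163 / 3060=-102.34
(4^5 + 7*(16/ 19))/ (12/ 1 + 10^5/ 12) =0.12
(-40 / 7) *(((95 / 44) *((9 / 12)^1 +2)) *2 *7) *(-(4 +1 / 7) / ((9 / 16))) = 220400 / 63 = 3498.41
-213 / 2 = -106.50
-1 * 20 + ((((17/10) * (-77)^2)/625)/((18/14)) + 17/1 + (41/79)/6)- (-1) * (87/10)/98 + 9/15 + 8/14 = 4742385217/435487500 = 10.89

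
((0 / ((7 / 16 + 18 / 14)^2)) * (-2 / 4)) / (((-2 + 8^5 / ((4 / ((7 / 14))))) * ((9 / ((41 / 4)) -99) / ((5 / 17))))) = 0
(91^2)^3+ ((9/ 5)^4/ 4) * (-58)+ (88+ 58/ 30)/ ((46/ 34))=48978722981140939/ 86250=567869251955.26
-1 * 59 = -59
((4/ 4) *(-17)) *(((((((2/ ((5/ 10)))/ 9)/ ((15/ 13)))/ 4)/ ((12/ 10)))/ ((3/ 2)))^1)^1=-221/ 243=-0.91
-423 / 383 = -1.10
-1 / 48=-0.02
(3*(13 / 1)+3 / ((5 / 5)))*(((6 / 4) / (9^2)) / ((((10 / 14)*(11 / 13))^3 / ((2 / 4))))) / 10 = 5274997 / 29947500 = 0.18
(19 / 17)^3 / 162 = 6859 / 795906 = 0.01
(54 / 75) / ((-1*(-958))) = 9 / 11975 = 0.00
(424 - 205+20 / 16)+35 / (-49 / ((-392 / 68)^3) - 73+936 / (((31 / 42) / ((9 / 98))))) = 23016644647 / 104123868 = 221.05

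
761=761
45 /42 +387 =388.07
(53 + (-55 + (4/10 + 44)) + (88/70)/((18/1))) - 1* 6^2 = 2038/315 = 6.47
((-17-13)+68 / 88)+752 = 15901 / 22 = 722.77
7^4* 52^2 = 6492304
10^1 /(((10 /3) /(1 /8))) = 3 /8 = 0.38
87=87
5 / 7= 0.71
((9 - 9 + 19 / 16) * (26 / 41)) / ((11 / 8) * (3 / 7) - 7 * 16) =-1729 / 255799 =-0.01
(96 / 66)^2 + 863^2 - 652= 90038413 / 121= 744119.12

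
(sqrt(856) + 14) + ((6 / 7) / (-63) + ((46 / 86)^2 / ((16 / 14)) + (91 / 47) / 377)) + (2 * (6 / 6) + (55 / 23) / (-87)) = 368423286131 / 22722005992 + 2 * sqrt(214) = 45.47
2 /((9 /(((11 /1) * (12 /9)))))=3.26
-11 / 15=-0.73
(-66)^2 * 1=4356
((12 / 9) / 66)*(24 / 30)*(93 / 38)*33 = 124 / 95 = 1.31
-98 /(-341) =98 /341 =0.29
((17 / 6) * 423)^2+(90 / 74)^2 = 7865746821 / 5476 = 1436403.73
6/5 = 1.20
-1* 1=-1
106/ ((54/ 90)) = 530/ 3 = 176.67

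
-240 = -240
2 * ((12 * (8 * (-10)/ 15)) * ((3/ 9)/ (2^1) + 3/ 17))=-43.92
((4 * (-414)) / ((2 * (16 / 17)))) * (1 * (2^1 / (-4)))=439.88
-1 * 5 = -5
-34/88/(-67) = 17/2948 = 0.01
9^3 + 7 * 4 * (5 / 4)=764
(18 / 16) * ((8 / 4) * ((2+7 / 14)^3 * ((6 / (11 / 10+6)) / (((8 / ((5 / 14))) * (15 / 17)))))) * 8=95625 / 7952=12.03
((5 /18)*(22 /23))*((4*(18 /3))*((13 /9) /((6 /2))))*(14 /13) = 6160 /1863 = 3.31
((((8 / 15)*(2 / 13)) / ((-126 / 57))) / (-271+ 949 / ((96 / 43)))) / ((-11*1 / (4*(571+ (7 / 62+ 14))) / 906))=106576602112 / 2294897605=46.44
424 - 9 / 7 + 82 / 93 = 275761 / 651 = 423.60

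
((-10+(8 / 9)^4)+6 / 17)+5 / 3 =-820477 / 111537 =-7.36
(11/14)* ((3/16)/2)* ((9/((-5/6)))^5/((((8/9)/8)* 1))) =-4261625379/43750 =-97408.58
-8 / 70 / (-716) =1 / 6265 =0.00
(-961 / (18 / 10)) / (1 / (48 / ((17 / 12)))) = -307520 / 17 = -18089.41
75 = 75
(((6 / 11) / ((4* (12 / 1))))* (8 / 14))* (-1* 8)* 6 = -24 / 77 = -0.31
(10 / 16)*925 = 4625 / 8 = 578.12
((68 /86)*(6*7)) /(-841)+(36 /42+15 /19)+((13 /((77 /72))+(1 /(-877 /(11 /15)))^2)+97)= 1014110054428179449 /9155677408987725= 110.76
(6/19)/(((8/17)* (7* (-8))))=-51/4256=-0.01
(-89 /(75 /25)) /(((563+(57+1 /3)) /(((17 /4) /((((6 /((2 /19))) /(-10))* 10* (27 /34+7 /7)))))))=25721 /12941394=0.00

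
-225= -225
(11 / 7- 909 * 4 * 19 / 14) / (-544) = 4933 / 544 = 9.07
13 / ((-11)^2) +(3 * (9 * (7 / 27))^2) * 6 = 11871 / 121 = 98.11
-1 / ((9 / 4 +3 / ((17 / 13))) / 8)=-544 / 309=-1.76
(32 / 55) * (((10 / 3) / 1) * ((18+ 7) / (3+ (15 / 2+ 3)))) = 3200 / 891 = 3.59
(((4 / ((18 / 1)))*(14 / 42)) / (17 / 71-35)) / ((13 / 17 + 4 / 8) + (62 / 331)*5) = -399517 / 412693407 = -0.00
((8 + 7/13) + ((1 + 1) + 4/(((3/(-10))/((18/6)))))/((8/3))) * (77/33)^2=-1617/52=-31.10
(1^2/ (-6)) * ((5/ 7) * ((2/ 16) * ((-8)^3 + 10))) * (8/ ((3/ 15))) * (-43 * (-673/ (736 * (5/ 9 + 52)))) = 12669225/ 56672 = 223.55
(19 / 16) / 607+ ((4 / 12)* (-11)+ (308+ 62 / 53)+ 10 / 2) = 479484461 / 1544208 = 310.51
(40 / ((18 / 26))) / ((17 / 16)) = 8320 / 153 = 54.38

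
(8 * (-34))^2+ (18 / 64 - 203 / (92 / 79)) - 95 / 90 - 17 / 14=3422315257 / 46368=73807.70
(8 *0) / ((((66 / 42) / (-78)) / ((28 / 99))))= 0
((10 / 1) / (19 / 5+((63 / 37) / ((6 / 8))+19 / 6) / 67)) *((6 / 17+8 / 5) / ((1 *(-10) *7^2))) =-2469084 / 240437953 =-0.01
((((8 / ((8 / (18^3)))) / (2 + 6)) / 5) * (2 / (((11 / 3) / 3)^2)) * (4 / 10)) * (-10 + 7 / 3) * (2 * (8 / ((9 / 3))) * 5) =-9657792 / 605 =-15963.29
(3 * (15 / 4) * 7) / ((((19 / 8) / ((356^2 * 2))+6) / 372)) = 11880739584 / 2433335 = 4882.49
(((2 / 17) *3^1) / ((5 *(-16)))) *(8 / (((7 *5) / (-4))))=12 / 2975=0.00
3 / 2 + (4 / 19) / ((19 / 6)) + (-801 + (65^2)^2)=12887574059 / 722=17849825.57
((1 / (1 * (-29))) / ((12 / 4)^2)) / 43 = -1 / 11223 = -0.00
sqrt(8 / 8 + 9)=sqrt(10)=3.16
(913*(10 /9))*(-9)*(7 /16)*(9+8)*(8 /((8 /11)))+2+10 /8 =-5975559 /8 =-746944.88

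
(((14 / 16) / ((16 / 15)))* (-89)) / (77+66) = -9345 / 18304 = -0.51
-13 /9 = -1.44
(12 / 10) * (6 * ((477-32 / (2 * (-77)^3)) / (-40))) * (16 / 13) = -15679170504 / 148373225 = -105.67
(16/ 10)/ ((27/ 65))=104/ 27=3.85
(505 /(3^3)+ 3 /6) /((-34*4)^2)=61 /58752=0.00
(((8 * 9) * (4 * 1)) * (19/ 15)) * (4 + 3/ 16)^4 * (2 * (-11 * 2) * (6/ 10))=-37904258601/ 12800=-2961270.20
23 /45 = 0.51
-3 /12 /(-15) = 1 /60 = 0.02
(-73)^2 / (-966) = -5329 / 966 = -5.52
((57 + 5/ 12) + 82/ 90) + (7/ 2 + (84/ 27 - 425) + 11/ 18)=-7189/ 20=-359.45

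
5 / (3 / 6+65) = 10 / 131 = 0.08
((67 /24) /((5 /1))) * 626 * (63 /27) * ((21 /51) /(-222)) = -1027579 /679320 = -1.51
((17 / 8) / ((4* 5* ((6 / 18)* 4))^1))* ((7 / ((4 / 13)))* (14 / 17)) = 1911 / 1280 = 1.49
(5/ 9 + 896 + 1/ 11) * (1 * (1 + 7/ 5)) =355072/ 165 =2151.95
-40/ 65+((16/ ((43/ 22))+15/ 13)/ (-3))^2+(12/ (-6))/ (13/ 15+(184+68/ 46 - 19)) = 735951631954/ 81183501243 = 9.07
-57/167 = -0.34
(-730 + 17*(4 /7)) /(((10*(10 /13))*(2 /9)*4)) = -294957 /2800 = -105.34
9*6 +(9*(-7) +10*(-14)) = -149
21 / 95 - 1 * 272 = -25819 / 95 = -271.78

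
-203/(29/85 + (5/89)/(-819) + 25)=-1257734205/157006789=-8.01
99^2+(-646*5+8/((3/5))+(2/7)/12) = 92181/14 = 6584.36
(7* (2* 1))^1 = 14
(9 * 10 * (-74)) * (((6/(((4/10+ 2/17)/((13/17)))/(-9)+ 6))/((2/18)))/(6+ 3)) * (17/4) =-49675275/1733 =-28664.32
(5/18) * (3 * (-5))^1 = -25/6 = -4.17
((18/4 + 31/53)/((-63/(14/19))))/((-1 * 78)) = 539/706914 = 0.00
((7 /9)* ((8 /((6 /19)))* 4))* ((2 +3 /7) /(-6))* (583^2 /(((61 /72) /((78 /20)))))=-45670205152 /915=-49912792.52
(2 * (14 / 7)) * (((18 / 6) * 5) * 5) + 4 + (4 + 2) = 310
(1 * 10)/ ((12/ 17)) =85/ 6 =14.17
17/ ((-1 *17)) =-1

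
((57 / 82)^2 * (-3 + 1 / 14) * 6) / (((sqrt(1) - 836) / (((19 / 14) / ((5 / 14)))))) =185193 / 4792900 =0.04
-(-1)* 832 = 832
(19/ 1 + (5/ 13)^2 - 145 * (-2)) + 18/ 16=419489/ 1352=310.27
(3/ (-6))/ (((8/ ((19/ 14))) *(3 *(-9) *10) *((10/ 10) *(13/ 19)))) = 361/ 786240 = 0.00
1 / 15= 0.07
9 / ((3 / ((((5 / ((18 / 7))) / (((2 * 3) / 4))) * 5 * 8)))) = 1400 / 9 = 155.56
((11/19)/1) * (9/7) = 99/133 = 0.74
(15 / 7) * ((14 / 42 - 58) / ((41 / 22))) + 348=281.69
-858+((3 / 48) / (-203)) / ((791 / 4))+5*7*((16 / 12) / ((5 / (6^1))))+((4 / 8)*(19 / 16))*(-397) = -5332147619 / 5138336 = -1037.72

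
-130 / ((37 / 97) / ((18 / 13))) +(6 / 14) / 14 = -1710969 / 3626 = -471.86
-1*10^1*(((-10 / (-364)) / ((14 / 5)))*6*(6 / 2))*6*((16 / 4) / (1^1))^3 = -432000 / 637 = -678.18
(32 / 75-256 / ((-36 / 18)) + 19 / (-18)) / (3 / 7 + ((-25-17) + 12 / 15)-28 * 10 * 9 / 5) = -401219 / 1716030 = -0.23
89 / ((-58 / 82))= -3649 / 29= -125.83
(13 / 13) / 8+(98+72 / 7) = 6071 / 56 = 108.41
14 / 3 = 4.67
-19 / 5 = -3.80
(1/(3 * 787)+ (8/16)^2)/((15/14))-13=-180847/14166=-12.77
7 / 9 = 0.78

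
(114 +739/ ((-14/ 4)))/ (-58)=340/ 203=1.67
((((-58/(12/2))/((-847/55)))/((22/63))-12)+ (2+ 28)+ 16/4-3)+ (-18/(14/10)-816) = -1368853/1694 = -808.06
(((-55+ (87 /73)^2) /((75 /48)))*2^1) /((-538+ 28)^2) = -2284208 /8662955625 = -0.00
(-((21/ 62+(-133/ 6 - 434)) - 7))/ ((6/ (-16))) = -344344/ 279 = -1234.21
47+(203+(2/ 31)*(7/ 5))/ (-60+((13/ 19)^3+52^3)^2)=47.00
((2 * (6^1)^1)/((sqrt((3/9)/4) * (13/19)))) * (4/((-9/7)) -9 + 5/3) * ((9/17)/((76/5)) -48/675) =23.02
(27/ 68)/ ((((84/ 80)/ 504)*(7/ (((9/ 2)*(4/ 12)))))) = 4860/ 119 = 40.84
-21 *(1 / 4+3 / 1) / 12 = -5.69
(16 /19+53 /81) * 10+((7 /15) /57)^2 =3646433 /243675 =14.96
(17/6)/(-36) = -17/216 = -0.08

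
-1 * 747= -747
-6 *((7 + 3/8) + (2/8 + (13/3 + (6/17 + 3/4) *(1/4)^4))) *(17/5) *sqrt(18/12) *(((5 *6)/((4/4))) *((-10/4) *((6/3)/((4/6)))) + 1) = 4373159 *sqrt(6)/160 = 66950.05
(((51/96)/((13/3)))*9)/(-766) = -459/318656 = -0.00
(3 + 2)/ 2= 5/ 2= 2.50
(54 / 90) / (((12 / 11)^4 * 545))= 14641 / 18835200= 0.00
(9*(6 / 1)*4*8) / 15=576 / 5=115.20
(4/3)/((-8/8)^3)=-4/3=-1.33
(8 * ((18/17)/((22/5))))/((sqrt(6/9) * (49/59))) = 10620 * sqrt(6)/9163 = 2.84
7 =7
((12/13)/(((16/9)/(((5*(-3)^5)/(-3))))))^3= 1307544150375/140608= 9299215.91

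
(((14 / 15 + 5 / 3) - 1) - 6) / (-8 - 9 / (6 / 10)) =22 / 115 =0.19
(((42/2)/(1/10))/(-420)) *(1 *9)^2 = -81/2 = -40.50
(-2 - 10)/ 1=-12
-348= -348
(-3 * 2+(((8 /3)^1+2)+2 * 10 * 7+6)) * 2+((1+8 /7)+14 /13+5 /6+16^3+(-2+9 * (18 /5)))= 12066017 /2730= 4419.79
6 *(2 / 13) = 12 / 13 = 0.92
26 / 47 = 0.55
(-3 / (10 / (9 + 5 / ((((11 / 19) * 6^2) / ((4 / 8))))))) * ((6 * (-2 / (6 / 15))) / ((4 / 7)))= 50561 / 352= 143.64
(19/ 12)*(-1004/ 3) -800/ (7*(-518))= -529.67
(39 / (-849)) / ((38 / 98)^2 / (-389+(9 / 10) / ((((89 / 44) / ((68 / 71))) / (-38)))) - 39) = 399591541531 / 339256446599804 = 0.00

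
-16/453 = -0.04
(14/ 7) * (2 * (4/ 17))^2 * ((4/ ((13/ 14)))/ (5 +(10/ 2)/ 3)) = 5376/ 18785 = 0.29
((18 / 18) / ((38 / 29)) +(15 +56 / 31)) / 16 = 20697 / 18848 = 1.10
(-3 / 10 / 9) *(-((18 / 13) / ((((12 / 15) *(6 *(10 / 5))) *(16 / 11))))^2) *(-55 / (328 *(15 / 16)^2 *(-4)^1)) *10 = 6655 / 42571776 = 0.00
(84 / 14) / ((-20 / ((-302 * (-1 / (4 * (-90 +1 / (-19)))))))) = 8607 / 34220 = 0.25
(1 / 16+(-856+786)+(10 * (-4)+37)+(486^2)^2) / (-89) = -892616805489 / 1424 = -626837644.30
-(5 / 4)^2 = -25 / 16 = -1.56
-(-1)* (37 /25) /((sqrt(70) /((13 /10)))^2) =6253 /175000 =0.04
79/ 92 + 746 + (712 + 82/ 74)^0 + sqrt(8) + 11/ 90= 750.81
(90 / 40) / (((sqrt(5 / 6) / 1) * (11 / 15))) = 27 * sqrt(30) / 44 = 3.36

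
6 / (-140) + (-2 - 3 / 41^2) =-240593 / 117670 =-2.04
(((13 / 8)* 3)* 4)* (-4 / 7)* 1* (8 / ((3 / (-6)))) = 178.29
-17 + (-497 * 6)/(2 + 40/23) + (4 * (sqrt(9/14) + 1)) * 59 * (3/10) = -159898/215 + 531 * sqrt(14)/35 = -686.95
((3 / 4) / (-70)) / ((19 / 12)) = -9 / 1330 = -0.01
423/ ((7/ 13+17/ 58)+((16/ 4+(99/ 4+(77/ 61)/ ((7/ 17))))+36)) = 38910924/ 6314713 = 6.16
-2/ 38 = -1/ 19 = -0.05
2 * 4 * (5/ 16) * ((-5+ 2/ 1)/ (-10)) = 3/ 4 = 0.75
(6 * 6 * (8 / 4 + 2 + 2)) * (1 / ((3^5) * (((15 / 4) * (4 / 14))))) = 112 / 135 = 0.83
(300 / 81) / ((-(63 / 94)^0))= -100 / 27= -3.70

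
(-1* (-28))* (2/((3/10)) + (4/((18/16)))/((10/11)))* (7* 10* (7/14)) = 93296/9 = 10366.22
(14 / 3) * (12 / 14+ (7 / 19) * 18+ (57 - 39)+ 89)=534.28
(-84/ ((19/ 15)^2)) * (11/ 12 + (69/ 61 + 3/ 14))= -2607975/ 22021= -118.43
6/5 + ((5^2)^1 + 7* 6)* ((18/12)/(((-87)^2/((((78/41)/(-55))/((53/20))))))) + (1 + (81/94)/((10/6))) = 25669156691/9448138810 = 2.72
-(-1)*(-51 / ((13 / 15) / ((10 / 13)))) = -7650 / 169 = -45.27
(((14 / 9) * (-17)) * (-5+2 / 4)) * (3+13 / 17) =448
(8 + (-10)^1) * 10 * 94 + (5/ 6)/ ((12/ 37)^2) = -1617475/ 864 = -1872.08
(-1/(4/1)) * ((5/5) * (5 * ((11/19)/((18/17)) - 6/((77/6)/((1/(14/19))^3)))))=3510715/4516281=0.78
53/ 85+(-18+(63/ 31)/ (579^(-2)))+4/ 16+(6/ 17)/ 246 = 294407950607/ 432140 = 681279.10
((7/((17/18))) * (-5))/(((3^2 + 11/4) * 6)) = -420/799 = -0.53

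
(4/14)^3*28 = 32/49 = 0.65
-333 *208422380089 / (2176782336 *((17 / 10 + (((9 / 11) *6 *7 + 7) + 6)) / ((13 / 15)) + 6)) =-1102762813050899 / 2165535627264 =-509.23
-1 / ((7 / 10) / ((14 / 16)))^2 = -25 / 16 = -1.56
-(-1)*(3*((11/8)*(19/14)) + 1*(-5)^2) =3427/112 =30.60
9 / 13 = 0.69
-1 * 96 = -96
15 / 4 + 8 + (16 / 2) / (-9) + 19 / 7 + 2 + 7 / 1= 5689 / 252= 22.58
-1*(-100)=100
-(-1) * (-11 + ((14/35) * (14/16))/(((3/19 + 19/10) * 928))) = -7982523/725696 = -11.00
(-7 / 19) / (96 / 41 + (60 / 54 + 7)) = -369 / 10469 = -0.04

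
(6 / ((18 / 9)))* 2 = 6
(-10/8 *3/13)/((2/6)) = -45/52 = -0.87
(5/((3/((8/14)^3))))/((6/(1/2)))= 80/3087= 0.03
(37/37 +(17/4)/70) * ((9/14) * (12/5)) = 8019/4900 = 1.64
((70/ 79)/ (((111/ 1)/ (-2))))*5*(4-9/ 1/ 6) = -1750/ 8769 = -0.20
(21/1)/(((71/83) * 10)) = 1743/710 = 2.45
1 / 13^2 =1 / 169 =0.01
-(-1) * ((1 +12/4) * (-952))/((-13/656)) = 2498048/13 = 192157.54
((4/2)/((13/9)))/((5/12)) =216/65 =3.32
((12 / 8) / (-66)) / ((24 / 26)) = -13 / 528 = -0.02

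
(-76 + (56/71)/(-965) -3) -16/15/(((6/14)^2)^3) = -37631972519/149842305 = -251.14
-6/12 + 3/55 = -49/110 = -0.45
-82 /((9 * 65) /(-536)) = 43952 /585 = 75.13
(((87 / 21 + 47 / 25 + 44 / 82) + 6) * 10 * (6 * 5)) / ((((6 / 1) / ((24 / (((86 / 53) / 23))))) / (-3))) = -7909125552 / 12341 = -640882.06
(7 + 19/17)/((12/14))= 161/17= 9.47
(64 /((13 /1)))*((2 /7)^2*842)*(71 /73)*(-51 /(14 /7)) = -390256896 /46501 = -8392.44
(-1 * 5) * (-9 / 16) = 2.81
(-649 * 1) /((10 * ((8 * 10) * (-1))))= 649 /800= 0.81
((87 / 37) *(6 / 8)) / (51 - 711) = -87 / 32560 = -0.00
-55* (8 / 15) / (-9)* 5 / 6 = 220 / 81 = 2.72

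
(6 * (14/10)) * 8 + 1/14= 4709/70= 67.27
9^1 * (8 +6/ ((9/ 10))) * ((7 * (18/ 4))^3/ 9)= 916839/ 2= 458419.50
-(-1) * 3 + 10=13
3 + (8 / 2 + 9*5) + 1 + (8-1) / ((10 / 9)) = 593 / 10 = 59.30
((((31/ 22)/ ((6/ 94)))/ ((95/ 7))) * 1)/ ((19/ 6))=10199/ 19855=0.51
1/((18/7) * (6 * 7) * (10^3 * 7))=1/756000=0.00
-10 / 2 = -5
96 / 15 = 6.40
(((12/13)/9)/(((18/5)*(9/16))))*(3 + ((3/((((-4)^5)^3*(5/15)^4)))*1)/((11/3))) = 59055799105/388660985856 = 0.15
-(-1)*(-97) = -97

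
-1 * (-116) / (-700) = -29 / 175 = -0.17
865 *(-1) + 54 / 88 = -38033 / 44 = -864.39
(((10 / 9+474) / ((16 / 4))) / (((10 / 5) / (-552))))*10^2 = -9834800 / 3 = -3278266.67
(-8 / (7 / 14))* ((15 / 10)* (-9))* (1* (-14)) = -3024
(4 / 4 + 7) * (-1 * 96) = -768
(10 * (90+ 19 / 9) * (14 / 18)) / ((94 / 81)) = 29015 / 47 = 617.34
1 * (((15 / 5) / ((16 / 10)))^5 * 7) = 5315625 / 32768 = 162.22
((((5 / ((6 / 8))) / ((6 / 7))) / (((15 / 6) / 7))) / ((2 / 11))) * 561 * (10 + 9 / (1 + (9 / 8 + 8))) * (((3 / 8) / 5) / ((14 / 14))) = 4938857 / 90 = 54876.19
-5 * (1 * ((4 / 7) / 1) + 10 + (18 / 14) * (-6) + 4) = -240 / 7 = -34.29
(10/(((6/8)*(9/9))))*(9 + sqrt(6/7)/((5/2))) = 16*sqrt(42)/21 + 120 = 124.94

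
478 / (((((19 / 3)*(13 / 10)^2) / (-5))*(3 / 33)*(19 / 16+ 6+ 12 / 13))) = -126192000 / 416689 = -302.84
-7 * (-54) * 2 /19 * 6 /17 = 4536 /323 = 14.04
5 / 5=1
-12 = -12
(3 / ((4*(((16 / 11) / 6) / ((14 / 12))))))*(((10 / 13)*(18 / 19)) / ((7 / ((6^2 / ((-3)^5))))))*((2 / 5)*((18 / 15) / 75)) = -11 / 30875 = -0.00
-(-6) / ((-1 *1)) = -6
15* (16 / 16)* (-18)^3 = -87480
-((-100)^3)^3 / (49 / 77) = 11000000000000000000 / 7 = 1571428571428571428.57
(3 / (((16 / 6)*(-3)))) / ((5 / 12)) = -9 / 10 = -0.90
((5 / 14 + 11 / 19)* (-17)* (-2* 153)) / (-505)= -9.64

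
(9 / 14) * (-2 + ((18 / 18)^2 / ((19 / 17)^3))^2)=-629587737 / 658642334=-0.96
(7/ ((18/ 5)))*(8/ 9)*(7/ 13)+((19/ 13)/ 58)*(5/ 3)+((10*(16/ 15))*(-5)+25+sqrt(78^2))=3092747/ 61074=50.64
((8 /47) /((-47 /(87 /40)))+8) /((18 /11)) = 971003 /198810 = 4.88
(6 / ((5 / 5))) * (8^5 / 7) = 196608 / 7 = 28086.86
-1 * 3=-3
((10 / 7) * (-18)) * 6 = -1080 / 7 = -154.29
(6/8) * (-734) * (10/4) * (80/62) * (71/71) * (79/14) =-2174475/217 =-10020.62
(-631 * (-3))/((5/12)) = 22716/5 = 4543.20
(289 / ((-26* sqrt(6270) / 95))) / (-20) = 0.67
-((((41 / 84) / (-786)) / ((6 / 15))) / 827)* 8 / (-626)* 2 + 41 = 175176378641 / 4272594606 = 41.00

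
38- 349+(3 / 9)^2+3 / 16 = -44741 / 144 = -310.70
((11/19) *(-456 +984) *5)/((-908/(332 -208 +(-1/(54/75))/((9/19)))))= -23731730/116451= -203.79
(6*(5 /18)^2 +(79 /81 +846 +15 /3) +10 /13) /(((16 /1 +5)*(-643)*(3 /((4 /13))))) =-0.01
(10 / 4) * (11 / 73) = 55 / 146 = 0.38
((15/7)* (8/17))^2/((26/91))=7200/2023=3.56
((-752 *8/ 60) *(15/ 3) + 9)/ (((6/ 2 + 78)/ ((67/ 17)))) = -98959/ 4131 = -23.96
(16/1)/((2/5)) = 40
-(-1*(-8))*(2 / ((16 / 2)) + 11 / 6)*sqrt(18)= -50*sqrt(2)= -70.71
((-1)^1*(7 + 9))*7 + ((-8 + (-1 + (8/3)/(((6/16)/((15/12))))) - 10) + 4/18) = -1097/9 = -121.89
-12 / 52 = -3 / 13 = -0.23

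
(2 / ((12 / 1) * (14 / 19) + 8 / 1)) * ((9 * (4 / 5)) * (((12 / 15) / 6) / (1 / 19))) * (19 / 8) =5.14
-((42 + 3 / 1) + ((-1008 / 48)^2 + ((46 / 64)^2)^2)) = -509887777 / 1048576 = -486.27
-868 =-868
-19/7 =-2.71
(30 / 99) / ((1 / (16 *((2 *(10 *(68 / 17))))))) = 12800 / 33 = 387.88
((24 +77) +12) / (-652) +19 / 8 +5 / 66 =2.28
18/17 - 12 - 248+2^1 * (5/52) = -114367/442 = -258.75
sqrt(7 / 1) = sqrt(7) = 2.65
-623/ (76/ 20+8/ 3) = -9345/ 97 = -96.34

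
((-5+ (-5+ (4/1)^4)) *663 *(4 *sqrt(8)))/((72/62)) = 1123564 *sqrt(2) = 1588959.45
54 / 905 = 0.06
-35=-35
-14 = -14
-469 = -469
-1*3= -3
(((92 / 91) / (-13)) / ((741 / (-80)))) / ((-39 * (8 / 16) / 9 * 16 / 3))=-2760 / 3798613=-0.00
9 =9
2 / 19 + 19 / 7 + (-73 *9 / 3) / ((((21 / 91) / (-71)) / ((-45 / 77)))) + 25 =-39349.52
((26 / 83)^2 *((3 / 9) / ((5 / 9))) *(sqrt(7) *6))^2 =1036421568 / 1186458025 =0.87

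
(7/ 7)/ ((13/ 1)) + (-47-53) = -1299/ 13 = -99.92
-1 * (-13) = 13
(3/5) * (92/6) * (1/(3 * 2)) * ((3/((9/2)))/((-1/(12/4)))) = -46/15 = -3.07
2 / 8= 0.25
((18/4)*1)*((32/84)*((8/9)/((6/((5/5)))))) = 16/63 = 0.25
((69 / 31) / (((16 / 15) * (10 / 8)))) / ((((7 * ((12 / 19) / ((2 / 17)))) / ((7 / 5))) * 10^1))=1311 / 210800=0.01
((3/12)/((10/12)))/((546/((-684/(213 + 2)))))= -171/97825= -0.00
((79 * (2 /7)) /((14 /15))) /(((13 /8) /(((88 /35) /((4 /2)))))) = 83424 /4459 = 18.71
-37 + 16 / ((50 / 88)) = -221 / 25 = -8.84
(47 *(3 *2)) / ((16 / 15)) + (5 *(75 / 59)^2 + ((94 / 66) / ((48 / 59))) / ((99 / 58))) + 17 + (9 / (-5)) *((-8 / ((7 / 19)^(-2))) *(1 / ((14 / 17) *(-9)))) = 35744044542223 / 123163384410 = 290.22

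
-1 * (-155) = 155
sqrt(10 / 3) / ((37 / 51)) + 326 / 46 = 17 *sqrt(30) / 37 + 163 / 23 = 9.60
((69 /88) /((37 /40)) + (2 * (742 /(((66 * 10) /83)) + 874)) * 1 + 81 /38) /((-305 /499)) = -224302811867 /70756950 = -3170.05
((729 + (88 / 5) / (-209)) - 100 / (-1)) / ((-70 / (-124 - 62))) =7323471 / 3325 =2202.55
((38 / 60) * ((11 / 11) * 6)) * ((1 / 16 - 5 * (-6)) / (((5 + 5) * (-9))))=-9139 / 7200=-1.27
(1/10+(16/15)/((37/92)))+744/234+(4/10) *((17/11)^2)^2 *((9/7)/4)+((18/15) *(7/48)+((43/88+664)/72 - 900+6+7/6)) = -24895400517665/28394638272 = -876.76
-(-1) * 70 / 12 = 35 / 6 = 5.83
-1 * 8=-8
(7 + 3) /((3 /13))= 43.33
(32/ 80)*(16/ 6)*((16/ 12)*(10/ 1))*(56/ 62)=3584/ 279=12.85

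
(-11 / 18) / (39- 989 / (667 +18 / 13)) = -95579 / 5868252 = -0.02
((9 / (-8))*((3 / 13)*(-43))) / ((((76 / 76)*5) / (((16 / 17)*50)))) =23220 / 221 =105.07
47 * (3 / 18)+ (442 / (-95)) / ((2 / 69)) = -87029 / 570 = -152.68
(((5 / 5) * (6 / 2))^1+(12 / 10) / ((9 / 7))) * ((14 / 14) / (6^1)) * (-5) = -59 / 18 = -3.28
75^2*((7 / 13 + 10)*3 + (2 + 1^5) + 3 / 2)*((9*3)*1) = 142610625 / 26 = 5485024.04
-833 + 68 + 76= -689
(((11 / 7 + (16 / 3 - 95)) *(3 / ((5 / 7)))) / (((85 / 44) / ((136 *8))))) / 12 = -52096 / 3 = -17365.33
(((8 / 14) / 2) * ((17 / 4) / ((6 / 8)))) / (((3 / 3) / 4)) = 136 / 21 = 6.48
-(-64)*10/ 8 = 80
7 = 7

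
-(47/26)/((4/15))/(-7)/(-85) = -141/12376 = -0.01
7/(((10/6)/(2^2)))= 16.80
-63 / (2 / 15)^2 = -14175 / 4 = -3543.75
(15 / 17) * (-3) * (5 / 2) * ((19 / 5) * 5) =-4275 / 34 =-125.74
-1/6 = -0.17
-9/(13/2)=-18/13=-1.38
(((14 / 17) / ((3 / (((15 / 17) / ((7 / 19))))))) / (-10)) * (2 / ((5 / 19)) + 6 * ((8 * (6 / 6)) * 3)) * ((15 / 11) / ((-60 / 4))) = 14402 / 15895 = 0.91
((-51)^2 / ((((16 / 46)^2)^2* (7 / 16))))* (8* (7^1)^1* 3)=2183599323 / 32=68237478.84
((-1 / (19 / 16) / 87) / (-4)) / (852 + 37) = 4 / 1469517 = 0.00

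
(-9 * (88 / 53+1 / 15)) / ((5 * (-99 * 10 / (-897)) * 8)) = -410527 / 1166000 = -0.35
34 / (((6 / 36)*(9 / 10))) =680 / 3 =226.67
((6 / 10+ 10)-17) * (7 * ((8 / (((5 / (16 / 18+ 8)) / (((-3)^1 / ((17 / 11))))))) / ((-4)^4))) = 1232 / 255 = 4.83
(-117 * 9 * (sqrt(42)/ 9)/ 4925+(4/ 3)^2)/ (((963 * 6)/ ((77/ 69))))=616/ 1794069 - 1001 * sqrt(42)/ 218167650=0.00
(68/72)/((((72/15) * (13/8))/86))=3655/351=10.41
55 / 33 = 5 / 3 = 1.67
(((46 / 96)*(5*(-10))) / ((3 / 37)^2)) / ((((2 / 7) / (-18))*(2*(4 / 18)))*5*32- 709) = 16530675 / 3221144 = 5.13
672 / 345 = 224 / 115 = 1.95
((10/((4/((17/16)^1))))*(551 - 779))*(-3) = 1816.88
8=8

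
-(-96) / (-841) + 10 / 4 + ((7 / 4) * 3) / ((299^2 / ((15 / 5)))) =717585409 / 300744964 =2.39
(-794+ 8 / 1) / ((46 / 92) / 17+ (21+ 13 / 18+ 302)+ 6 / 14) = -841806 / 347197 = -2.42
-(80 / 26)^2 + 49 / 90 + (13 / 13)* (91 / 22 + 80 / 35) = -1464509 / 585585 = -2.50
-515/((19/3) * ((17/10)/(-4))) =61800/323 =191.33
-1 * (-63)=63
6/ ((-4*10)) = -3/ 20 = -0.15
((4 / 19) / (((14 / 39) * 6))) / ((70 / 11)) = 143 / 9310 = 0.02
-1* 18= -18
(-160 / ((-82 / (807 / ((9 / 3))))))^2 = 463110400 / 1681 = 275496.97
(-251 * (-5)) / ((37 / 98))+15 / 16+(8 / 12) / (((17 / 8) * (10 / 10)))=100397617 / 30192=3325.31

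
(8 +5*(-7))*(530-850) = 8640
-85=-85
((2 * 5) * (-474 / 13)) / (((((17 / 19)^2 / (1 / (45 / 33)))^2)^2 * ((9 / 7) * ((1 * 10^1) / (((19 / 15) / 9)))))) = -5225264464999666934 / 1859322748172540625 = -2.81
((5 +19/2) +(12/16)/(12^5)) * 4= 4810753/82944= 58.00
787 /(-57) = -787 /57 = -13.81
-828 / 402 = -138 / 67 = -2.06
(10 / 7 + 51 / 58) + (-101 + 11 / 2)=-18918 / 203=-93.19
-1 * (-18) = 18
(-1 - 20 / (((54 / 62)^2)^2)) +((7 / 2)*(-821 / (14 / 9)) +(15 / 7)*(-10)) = -28338639551 / 14880348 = -1904.43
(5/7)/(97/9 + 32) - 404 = -217747/539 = -403.98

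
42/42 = 1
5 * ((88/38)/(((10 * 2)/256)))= 2816/19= 148.21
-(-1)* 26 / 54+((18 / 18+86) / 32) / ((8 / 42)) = 50993 / 3456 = 14.75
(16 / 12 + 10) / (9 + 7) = 17 / 24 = 0.71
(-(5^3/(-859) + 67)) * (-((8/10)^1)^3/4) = 918848/107375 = 8.56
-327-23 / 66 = -21605 / 66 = -327.35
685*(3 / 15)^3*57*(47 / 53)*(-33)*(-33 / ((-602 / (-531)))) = 212234352957 / 797650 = 266074.54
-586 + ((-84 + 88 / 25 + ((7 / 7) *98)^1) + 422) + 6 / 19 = -69428 / 475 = -146.16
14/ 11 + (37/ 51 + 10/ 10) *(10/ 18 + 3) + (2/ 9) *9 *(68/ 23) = 1546910/ 116127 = 13.32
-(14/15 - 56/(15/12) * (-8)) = -1078/3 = -359.33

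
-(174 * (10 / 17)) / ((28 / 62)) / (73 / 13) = -350610 / 8687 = -40.36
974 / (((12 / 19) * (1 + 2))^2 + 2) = 175807 / 1009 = 174.24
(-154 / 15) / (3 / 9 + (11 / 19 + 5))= -2926 / 1685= -1.74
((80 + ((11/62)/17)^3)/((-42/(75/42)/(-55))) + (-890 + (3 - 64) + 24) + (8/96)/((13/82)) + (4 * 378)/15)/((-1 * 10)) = 28578610368987011/447520068340800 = 63.86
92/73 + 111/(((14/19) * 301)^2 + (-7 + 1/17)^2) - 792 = -296529051714305/375003161384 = -790.74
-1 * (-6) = 6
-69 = -69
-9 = -9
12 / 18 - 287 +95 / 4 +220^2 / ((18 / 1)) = 87347 / 36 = 2426.31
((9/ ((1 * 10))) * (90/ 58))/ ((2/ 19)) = 1539/ 116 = 13.27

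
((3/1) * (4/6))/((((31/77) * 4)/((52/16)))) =1001/248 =4.04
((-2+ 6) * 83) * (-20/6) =-3320/3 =-1106.67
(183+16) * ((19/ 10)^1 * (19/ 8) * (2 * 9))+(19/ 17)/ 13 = 142888531/ 8840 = 16163.86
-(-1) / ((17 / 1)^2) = 1 / 289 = 0.00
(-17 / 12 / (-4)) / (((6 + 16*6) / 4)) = 0.01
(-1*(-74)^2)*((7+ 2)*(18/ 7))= -887112/ 7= -126730.29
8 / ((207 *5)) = 8 / 1035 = 0.01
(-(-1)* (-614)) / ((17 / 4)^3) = -8.00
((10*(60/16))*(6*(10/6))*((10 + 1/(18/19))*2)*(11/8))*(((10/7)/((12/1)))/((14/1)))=1368125/14112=96.95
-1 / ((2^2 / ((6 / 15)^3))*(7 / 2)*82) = -2 / 35875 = -0.00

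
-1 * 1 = -1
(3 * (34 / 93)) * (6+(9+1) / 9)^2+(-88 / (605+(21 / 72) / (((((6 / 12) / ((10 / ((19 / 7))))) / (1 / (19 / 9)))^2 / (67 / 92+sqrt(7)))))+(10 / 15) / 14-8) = 449469906088896 * sqrt(7) / 530540223472087441+71239796632689887294639 / 1504081533543367895235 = 47.37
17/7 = 2.43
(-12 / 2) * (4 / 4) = -6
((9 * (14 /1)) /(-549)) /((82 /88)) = -616 /2501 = -0.25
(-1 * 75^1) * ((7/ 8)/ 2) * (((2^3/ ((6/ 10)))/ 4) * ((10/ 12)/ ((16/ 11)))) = -48125/ 768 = -62.66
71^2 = 5041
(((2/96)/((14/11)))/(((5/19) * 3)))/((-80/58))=-6061/403200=-0.02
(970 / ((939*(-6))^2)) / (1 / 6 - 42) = -485 / 663935913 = -0.00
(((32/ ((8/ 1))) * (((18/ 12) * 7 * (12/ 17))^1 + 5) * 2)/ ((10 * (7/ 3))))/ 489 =0.01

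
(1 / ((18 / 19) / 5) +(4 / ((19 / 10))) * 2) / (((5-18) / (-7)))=22715 / 4446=5.11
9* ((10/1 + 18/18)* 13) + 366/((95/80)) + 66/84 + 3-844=200829/266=755.00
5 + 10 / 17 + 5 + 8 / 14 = 1328 / 119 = 11.16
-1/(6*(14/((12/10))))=-1/70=-0.01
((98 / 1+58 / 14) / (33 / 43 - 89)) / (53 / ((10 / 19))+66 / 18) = -461175 / 41576549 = -0.01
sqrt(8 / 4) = sqrt(2) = 1.41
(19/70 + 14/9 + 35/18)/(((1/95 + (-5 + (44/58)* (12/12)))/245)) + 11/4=-1256783/5828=-215.65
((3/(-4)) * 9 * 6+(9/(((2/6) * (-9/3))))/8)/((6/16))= -111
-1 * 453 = -453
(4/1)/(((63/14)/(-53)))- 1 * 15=-559/9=-62.11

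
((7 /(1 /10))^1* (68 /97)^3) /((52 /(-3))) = -16507680 /11864749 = -1.39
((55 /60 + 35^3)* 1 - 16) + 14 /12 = 514333 /12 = 42861.08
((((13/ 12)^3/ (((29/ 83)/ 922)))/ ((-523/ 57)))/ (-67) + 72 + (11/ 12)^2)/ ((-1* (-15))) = 22914825251/ 4389936480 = 5.22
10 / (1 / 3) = 30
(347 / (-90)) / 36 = -0.11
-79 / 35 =-2.26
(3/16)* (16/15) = 1/5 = 0.20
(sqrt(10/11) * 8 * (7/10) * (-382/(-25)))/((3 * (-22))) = -5348 * sqrt(110)/45375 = -1.24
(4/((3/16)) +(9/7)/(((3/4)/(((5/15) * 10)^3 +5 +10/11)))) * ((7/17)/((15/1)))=65804/25245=2.61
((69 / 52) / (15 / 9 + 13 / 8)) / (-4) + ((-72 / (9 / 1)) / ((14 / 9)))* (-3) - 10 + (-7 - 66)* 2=-2022585 / 14378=-140.67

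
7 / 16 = 0.44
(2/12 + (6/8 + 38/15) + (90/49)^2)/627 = 0.01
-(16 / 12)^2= -16 / 9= -1.78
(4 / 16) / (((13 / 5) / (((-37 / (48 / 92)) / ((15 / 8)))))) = -851 / 234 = -3.64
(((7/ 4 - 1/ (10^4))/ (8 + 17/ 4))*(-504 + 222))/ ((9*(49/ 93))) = -25496043/ 3001250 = -8.50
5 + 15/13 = 80/13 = 6.15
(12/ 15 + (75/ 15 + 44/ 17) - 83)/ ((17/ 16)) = -101472/ 1445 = -70.22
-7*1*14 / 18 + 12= 59 / 9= 6.56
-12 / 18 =-2 / 3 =-0.67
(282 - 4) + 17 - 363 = -68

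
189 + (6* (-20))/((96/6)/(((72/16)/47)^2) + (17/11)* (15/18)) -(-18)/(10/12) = 3276463851/15562835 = 210.53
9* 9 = 81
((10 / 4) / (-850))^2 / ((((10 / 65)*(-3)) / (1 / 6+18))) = -1417 / 4161600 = -0.00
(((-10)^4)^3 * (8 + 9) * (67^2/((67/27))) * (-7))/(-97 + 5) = 53817750000000000/23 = 2339902173913043.48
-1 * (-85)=85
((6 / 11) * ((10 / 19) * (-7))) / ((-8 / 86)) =4515 / 209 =21.60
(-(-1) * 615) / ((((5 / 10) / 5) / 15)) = 92250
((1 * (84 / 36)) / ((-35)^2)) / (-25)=-1 / 13125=-0.00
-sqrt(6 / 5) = -sqrt(30) / 5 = -1.10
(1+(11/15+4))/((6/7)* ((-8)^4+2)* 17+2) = 301/3135075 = 0.00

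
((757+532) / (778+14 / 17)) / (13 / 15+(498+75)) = 65739 / 22793984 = 0.00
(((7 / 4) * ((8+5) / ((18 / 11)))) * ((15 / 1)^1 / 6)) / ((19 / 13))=65065 / 2736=23.78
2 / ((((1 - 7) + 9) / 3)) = 2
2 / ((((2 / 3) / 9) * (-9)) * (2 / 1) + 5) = 6 / 11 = 0.55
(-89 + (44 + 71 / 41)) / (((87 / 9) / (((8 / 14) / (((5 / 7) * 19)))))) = -21288 / 112955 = -0.19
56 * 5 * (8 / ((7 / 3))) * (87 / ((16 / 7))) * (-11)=-401940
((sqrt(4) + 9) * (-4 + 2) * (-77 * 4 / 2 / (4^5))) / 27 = 0.12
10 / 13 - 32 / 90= 242 / 585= 0.41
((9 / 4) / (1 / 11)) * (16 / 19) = 396 / 19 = 20.84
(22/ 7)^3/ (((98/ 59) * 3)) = 314116/ 50421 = 6.23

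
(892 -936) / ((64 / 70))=-385 / 8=-48.12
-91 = -91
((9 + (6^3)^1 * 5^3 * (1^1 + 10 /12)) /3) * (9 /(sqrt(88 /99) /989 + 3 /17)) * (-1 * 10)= -666823163950530 /79225489 + 2547128140020 * sqrt(2) /79225489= -8371308.14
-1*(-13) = 13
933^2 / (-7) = -870489 / 7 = -124355.57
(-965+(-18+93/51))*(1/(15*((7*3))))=-1112/357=-3.11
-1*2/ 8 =-1/ 4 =-0.25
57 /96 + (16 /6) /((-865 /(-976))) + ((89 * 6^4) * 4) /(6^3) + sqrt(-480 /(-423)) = 4 * sqrt(1410) /141 + 177672601 /83040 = 2140.67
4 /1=4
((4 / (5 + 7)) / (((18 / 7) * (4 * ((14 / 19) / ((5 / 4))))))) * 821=77995 / 1728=45.14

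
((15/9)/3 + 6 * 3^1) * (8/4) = 334/9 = 37.11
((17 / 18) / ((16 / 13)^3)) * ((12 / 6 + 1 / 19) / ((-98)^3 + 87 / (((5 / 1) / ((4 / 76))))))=-2427685 / 2197417648128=-0.00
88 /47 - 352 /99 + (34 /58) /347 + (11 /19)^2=-2068862536 /1536650289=-1.35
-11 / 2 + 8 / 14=-69 / 14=-4.93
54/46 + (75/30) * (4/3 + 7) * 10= 14456/69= 209.51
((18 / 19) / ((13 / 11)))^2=39204 / 61009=0.64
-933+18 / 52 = -24249 / 26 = -932.65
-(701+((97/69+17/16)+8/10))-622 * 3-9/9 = -14193401/5520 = -2571.27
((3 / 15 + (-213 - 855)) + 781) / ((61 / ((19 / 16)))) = -13623 / 2440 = -5.58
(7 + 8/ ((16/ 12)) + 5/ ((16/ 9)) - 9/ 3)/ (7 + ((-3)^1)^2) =205/ 256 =0.80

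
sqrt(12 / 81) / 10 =0.04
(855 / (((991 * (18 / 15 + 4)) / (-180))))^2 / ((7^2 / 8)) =1184260500000 / 8132612761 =145.62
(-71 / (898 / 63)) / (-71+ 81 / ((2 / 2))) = -0.50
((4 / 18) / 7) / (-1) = -0.03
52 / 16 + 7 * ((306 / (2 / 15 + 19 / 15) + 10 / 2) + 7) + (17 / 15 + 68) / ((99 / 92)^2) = 986148707 / 588060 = 1676.95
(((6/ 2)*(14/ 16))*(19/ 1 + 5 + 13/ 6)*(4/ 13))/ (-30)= -1099/ 1560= -0.70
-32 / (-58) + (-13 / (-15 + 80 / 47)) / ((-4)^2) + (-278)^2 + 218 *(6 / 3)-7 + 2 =22537527719 / 290000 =77715.61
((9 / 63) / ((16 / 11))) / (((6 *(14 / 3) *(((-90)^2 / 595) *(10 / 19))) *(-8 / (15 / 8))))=-3553 / 30965760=-0.00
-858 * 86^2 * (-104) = 659959872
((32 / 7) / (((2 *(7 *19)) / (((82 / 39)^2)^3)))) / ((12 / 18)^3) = 608013342848 / 121331497833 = 5.01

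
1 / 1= 1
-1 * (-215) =215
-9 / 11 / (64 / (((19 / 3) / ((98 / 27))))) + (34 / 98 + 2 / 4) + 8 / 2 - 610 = -41752259 / 68992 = -605.18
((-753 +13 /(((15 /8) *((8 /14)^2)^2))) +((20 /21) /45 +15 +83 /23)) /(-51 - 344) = 465541483 /274730400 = 1.69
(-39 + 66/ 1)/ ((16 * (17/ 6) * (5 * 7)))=0.02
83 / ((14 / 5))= 415 / 14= 29.64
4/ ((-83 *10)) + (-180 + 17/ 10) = -147993/ 830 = -178.30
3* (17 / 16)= 51 / 16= 3.19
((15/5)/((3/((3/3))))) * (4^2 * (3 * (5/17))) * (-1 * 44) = -10560/17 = -621.18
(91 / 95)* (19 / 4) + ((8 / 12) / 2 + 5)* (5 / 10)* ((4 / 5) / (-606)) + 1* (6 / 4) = 21985 / 3636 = 6.05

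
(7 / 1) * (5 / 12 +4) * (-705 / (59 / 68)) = -1482145 / 59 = -25121.10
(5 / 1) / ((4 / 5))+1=29 / 4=7.25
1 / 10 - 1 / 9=-1 / 90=-0.01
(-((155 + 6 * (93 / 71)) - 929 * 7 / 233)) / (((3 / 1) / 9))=-6697398 / 16543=-404.85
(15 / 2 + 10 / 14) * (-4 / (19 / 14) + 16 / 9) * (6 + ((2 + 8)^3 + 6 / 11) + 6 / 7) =-892055000 / 92169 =-9678.47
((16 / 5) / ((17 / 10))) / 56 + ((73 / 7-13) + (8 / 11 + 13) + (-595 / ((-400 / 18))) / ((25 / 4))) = 5063689 / 327250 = 15.47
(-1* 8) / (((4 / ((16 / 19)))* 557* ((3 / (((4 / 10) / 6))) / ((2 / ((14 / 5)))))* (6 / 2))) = -0.00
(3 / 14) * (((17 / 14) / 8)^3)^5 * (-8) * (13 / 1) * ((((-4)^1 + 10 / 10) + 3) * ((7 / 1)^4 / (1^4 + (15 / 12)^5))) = 0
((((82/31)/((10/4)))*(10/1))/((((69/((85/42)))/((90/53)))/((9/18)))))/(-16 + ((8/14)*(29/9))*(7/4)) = -125460/6084029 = -0.02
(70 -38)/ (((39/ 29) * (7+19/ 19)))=2.97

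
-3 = -3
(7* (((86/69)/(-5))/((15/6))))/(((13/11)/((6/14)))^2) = -62436/680225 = -0.09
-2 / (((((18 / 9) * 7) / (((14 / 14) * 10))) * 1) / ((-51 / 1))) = 510 / 7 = 72.86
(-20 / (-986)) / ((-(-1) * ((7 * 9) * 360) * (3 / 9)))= 1 / 372708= 0.00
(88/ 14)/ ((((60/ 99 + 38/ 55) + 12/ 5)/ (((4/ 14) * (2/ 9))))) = 968/ 8967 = 0.11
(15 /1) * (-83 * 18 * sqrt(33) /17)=-22410 * sqrt(33) /17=-7572.69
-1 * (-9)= 9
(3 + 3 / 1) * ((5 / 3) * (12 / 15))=8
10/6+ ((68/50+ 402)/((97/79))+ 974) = 9487883/7275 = 1304.18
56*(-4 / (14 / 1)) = -16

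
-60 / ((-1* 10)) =6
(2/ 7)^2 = 4/ 49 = 0.08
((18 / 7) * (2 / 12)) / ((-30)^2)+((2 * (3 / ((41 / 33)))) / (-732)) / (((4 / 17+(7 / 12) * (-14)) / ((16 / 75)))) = 2777293 / 4248948900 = 0.00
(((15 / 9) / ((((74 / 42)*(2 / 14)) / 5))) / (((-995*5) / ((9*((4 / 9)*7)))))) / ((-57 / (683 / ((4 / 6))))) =468538 / 139897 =3.35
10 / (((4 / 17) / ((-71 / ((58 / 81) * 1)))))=-488835 / 116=-4214.09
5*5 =25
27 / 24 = 9 / 8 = 1.12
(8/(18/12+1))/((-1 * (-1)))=3.20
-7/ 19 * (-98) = 686/ 19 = 36.11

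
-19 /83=-0.23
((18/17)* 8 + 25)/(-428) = -569/7276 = -0.08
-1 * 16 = -16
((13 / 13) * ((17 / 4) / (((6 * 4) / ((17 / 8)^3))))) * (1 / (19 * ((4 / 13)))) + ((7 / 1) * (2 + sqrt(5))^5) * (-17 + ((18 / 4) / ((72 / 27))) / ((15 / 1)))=-161241.65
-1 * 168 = -168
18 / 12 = 3 / 2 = 1.50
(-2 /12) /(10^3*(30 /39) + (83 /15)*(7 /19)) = -1235 /5715106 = -0.00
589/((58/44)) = 446.83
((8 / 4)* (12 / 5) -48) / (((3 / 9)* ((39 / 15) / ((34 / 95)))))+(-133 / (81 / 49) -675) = -77356712 / 100035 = -773.30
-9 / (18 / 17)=-17 / 2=-8.50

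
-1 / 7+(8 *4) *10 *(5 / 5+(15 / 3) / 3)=17917 / 21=853.19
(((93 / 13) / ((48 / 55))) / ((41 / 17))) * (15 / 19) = 434775 / 162032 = 2.68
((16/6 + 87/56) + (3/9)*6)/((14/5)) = 5225/2352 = 2.22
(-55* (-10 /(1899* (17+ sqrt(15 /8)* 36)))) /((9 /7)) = 0.00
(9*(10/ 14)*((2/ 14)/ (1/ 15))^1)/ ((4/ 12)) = 2025/ 49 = 41.33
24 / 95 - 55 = -54.75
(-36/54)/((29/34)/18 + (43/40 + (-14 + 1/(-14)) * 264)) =28560/159096397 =0.00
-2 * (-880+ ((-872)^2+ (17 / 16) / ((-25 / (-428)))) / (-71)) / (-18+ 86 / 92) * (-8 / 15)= 213253976 / 294375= 724.43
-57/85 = -0.67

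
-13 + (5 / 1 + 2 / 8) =-31 / 4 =-7.75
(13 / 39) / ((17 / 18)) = 6 / 17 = 0.35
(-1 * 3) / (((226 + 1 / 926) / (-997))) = 13.23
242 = 242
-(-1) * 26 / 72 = 13 / 36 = 0.36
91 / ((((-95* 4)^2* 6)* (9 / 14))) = 637 / 3898800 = 0.00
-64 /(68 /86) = -80.94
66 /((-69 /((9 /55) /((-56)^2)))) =-9 /180320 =-0.00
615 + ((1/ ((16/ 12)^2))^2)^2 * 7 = 40350567/ 65536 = 615.70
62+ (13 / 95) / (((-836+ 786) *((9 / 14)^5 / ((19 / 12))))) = 1372015286 / 22143375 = 61.96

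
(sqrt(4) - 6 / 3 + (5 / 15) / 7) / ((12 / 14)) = 1 / 18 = 0.06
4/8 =1/2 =0.50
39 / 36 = 13 / 12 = 1.08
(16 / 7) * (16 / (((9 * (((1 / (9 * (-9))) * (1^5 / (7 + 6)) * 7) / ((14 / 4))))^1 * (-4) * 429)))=96 / 77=1.25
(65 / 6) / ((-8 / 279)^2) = 1686555 / 128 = 13176.21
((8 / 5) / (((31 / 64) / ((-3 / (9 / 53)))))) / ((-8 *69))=3392 / 32085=0.11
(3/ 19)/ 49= 3/ 931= 0.00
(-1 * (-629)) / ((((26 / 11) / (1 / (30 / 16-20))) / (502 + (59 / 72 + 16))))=-51691849 / 6786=-7617.43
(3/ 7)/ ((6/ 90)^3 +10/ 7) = 10125/ 33757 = 0.30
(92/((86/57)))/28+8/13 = 21859/7826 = 2.79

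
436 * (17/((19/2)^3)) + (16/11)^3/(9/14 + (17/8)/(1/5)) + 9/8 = 462834962111/46084852792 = 10.04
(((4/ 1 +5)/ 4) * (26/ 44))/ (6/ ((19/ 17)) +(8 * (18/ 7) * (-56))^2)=741/ 739642288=0.00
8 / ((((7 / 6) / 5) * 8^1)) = 4.29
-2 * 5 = -10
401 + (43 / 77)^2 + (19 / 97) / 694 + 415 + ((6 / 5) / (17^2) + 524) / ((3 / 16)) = 6247832238342847 / 1730221709370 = 3611.00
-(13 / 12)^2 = -169 / 144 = -1.17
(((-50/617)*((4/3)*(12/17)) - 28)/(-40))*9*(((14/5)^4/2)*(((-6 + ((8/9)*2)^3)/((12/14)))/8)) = -57332021593/5310056250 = -10.80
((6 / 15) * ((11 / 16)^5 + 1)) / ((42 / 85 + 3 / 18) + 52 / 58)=1789038333 / 6037962752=0.30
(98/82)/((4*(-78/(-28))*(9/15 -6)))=-1715/86346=-0.02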